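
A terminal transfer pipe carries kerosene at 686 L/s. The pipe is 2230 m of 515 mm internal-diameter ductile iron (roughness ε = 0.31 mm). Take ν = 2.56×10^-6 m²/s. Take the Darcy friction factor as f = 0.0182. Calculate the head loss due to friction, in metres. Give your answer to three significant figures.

h_f ≈ 43.6 m

V = 4Q/(πD²) = 4·0.686/(π·0.515²) = 3.293 m/s
h_f = f(L/D)V²/(2g) = 0.01820·(2230/0.515)·3.293²/(2·9.81) = 43.56 m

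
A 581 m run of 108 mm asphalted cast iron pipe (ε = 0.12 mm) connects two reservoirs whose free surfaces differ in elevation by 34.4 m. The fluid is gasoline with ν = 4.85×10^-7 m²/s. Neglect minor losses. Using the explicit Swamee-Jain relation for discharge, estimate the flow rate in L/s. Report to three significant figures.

Swamee-Jain (Type II): Q = -0.965·√(gD⁵h_f/L)·ln[ε/(3.7D) + √(3.17ν²L/(gD³h_f))]
√(gD⁵h_f/L) = √(9.81·0.108⁵·34.4/581) = 0.002921
ε/(3.7D) = 3.00×10^-4; √(3.17ν²L/(gD³h_f)) = 3.19×10^-5
Q = -0.965·0.002921·ln(3.322×10^-4) = 0.02258 m³/s
Check: V = 2.46 m/s, Re = 5.49×10^5, f = 0.02077, h_f = 34.6 m ≈ 34.4 m ✓

Q ≈ 22.6 L/s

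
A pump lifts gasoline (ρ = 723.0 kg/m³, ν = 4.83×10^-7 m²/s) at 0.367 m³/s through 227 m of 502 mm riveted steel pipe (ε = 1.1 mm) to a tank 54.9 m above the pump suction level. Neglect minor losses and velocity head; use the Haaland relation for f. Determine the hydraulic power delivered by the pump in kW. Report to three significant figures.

V = 4Q/(πD²) = 1.854 m/s; Re = 1.93×10^6; ε/D = 0.00219; f = 0.02413
h_f = f(L/D)V²/2g = 1.912 m
Total head H = z + h_f = 54.9 + 1.912 = 56.81 m
P_hyd = ρgQH = 723.0·9.81·0.367·56.81 = 147.9 kW

P_hyd ≈ 148 kW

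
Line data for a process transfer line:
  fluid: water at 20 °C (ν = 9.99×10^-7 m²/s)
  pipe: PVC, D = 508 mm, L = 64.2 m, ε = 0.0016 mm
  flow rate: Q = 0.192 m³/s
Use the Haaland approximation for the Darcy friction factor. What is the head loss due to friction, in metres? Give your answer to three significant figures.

V = 4Q/(πD²) = 4·0.192/(π·0.508²) = 0.9473 m/s
Re = VD/ν = 0.9473·0.508/9.99×10^-7 = 4.82×10^5 → turbulent
ε/D = 0.0016/508 = 3.15×10^-6
Haaland: f = 0.01318
h_f = f(L/D)V²/(2g) = 0.01318·(64.2/0.508)·0.9473²/(2·9.81) = 0.07621 m

h_f ≈ 0.0762 m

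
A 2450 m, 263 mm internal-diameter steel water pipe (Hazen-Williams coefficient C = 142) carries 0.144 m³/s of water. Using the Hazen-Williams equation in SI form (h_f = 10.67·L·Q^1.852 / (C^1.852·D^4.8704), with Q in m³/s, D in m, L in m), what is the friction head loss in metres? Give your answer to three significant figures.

h_f = 10.67·2450·0.144^1.852 / (142^1.852·0.263^4.8704) = 49.85 m

h_f ≈ 49.8 m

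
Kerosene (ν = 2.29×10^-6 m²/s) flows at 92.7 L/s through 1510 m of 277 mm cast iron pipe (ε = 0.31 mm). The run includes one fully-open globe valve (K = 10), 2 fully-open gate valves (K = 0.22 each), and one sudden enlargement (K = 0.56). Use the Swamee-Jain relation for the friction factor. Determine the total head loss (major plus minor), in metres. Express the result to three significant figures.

V = 4Q/(πD²) = 1.538 m/s; V²/2g = 0.1206 m
Re = 1.86×10^5, ε/D = 0.00112 → f = 0.02174 (Swamee-Jain)
Major: h_f = f(L/D)·V²/2g = 0.02174·5451·0.1206 = 14.29 m
Minor: ΣK = 11.0; h_m = ΣK·V²/2g = 1.327 m
Total H_L = 14.29 + 1.327 = 15.62 m

H_L ≈ 15.6 m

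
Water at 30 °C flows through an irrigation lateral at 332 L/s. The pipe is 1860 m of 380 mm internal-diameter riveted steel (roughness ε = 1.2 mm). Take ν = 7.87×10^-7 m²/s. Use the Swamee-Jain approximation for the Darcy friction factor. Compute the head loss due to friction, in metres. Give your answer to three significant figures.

h_f ≈ 57.1 m

V = 4Q/(πD²) = 4·0.332/(π·0.380²) = 2.927 m/s
Re = VD/ν = 2.927·0.380/7.87×10^-7 = 1.41×10^6 → turbulent
ε/D = 1.2/380 = 0.00316
Swamee-Jain: f = 0.02669
h_f = f(L/D)V²/(2g) = 0.02669·(1860/0.380)·2.927²/(2·9.81) = 57.07 m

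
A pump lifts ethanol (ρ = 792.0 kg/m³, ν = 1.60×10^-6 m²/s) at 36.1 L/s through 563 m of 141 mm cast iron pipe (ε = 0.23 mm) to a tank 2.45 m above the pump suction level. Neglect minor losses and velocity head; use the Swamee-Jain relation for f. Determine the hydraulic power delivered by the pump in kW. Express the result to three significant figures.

P_hyd ≈ 7.82 kW

V = 4Q/(πD²) = 2.312 m/s; Re = 2.04×10^5; ε/D = 0.00163; f = 0.02337
h_f = f(L/D)V²/2g = 25.43 m
Total head H = z + h_f = 2.45 + 25.43 = 27.88 m
P_hyd = ρgQH = 792.0·9.81·0.0361·27.88 = 7.819 kW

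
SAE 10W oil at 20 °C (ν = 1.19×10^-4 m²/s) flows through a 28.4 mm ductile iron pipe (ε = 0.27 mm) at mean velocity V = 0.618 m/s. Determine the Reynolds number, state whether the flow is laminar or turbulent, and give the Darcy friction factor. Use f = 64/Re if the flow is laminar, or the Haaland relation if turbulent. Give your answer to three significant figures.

Re ≈ 147; laminar; f = 64/Re ≈ 0.434

Re = VD/ν = 0.6180·0.0284/1.19×10^-4 = 147
Re < 2300 → laminar → f = 64/Re = 0.4339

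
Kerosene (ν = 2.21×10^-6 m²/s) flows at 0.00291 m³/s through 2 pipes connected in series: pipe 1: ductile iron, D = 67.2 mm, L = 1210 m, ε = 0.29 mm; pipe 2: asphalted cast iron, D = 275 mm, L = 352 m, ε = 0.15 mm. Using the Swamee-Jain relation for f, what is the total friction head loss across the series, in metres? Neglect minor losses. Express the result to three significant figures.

H ≈ 20.5 m

Pipe 1: V = 0.8205 m/s, Re = 2.49×10^4, ε/D = 0.00432, f = 0.03318, h_1 = f(L/D)V²/2g = 20.50 m
Pipe 2: V = 0.04899 m/s, Re = 6100, ε/D = 5.45×10^-4, f = 0.03642, h_2 = f(L/D)V²/2g = 0.005703 m
Series → Q common, losses add: H = Σh = 20.51 m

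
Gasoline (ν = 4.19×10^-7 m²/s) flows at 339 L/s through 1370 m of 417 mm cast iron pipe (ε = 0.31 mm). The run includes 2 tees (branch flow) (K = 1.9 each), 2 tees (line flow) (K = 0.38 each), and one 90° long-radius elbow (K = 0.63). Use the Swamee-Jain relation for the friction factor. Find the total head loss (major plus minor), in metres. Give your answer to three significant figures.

H_L ≈ 20.7 m

V = 4Q/(πD²) = 2.482 m/s; V²/2g = 0.3140 m
Re = 2.47×10^6, ε/D = 7.43×10^-4 → f = 0.01850 (Swamee-Jain)
Major: h_f = f(L/D)·V²/2g = 0.01850·3285·0.3140 = 19.09 m
Minor: ΣK = 5.19; h_m = ΣK·V²/2g = 1.630 m
Total H_L = 19.09 + 1.630 = 20.72 m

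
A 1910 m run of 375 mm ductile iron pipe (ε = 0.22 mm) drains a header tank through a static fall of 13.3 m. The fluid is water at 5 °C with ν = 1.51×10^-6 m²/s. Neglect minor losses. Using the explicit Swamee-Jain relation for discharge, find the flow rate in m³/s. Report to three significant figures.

Swamee-Jain (Type II): Q = -0.965·√(gD⁵h_f/L)·ln[ε/(3.7D) + √(3.17ν²L/(gD³h_f))]
√(gD⁵h_f/L) = √(9.81·0.375⁵·13.3/1910) = 0.02251
ε/(3.7D) = 1.59×10^-4; √(3.17ν²L/(gD³h_f)) = 4.48×10^-5
Q = -0.965·0.02251·ln(2.034×10^-4) = 0.1846 m³/s
Check: V = 1.67 m/s, Re = 4.15×10^5, f = 0.01846, h_f = 13.4 m ≈ 13.3 m ✓

Q ≈ 0.185 m³/s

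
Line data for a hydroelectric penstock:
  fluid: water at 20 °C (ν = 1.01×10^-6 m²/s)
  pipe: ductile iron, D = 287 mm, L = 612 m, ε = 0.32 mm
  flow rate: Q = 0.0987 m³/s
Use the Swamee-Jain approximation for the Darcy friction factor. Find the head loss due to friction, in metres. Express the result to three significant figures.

h_f ≈ 5.29 m

V = 4Q/(πD²) = 4·0.0987/(π·0.287²) = 1.526 m/s
Re = VD/ν = 1.526·0.287/1.01×10^-6 = 4.34×10^5 → turbulent
ε/D = 0.32/287 = 0.00111
Swamee-Jain: f = 0.02093
h_f = f(L/D)V²/(2g) = 0.02093·(612/0.287)·1.526²/(2·9.81) = 5.295 m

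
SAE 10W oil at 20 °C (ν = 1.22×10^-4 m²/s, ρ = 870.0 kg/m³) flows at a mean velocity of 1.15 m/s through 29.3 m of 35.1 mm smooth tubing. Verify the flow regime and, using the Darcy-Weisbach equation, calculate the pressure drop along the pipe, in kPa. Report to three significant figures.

Re = VD/ν = 1.15·0.03510/1.22×10^-4 = 331 → laminar (Re < 2300)
f = 64/Re = 0.1934
h_f = f(L/D)V²/(2g) = 0.1934·(29.3/0.03510)·1.15²/(2·9.81) = 10.88 m
Δp = ρg·h_f = 870.0·9.81·10.88 = 92.89 kPa

Δp ≈ 92.9 kPa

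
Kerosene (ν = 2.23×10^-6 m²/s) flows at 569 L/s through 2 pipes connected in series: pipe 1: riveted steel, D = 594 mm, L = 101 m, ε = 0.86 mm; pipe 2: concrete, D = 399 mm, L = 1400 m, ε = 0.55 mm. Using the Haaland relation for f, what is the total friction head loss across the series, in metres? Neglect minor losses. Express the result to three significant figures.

Pipe 1: V = 2.053 m/s, Re = 5.47×10^5, ε/D = 0.00145, f = 0.02194, h_1 = f(L/D)V²/2g = 0.8018 m
Pipe 2: V = 4.551 m/s, Re = 8.14×10^5, ε/D = 0.00138, f = 0.02157, h_2 = f(L/D)V²/2g = 79.87 m
Series → Q common, losses add: H = Σh = 80.67 m

H ≈ 80.7 m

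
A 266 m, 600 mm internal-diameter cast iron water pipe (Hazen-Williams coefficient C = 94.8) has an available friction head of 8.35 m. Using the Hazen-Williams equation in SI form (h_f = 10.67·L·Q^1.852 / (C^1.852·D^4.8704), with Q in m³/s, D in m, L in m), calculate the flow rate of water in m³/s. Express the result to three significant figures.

Q ≈ 1.06 m³/s

Rearranging: Q = [h_f·C^1.852·D^4.8704 / (10.67·L)]^(1/1.852)
Q = [8.35·94.8^1.852·0.600^4.8704 / (10.67·266)]^0.540 = 1.063 m³/s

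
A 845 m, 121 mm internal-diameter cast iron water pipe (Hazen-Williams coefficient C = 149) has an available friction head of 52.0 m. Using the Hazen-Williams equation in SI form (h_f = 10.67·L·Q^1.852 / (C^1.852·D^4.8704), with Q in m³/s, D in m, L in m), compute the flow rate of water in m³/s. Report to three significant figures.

Rearranging: Q = [h_f·C^1.852·D^4.8704 / (10.67·L)]^(1/1.852)
Q = [52.0·149^1.852·0.121^4.8704 / (10.67·845)]^0.540 = 0.03565 m³/s

Q ≈ 0.0357 m³/s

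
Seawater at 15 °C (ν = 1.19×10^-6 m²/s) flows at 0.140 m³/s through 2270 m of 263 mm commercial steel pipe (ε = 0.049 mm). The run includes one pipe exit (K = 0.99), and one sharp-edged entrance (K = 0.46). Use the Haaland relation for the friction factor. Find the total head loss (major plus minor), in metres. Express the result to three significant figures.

V = 4Q/(πD²) = 2.577 m/s; V²/2g = 0.3385 m
Re = 5.70×10^5, ε/D = 1.86×10^-4 → f = 0.01500 (Haaland)
Major: h_f = f(L/D)·V²/2g = 0.01500·8631·0.3385 = 43.81 m
Minor: ΣK = 1.45; h_m = ΣK·V²/2g = 0.4908 m
Total H_L = 43.81 + 0.4908 = 44.31 m

H_L ≈ 44.3 m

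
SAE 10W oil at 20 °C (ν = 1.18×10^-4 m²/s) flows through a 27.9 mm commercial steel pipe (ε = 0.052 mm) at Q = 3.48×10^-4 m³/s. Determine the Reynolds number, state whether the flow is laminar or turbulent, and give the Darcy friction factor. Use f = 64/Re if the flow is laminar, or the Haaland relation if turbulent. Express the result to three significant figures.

V = 4Q/(πD²) = 0.5692 m/s
Re = VD/ν = 0.5692·0.0279/1.18×10^-4 = 135
Re < 2300 → laminar → f = 64/Re = 0.4755

Re ≈ 135; laminar; f = 64/Re ≈ 0.476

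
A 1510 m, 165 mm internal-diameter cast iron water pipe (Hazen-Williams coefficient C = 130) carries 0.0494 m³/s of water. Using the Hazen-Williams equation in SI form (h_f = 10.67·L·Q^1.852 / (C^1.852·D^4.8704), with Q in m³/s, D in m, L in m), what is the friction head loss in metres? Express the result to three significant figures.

h_f ≈ 48.3 m

h_f = 10.67·1510·0.0494^1.852 / (130^1.852·0.165^4.8704) = 48.31 m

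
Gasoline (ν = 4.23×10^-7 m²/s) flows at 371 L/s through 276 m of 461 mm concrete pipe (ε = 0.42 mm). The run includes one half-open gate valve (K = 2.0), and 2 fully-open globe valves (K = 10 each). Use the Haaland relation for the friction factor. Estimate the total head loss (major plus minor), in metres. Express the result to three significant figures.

V = 4Q/(πD²) = 2.223 m/s; V²/2g = 0.2518 m
Re = 2.42×10^6, ε/D = 9.11×10^-4 → f = 0.01936 (Haaland)
Major: h_f = f(L/D)·V²/2g = 0.01936·598.7·0.2518 = 2.918 m
Minor: ΣK = 22.0; h_m = ΣK·V²/2g = 5.540 m
Total H_L = 2.918 + 5.540 = 8.458 m

H_L ≈ 8.46 m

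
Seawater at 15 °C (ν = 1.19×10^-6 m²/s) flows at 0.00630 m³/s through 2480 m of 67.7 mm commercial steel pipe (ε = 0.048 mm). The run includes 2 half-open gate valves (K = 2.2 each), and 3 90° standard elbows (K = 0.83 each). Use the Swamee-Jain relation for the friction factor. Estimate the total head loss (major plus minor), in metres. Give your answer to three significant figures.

H_L ≈ 123 m

V = 4Q/(πD²) = 1.750 m/s; V²/2g = 0.1561 m
Re = 9.96×10^4, ε/D = 7.09×10^-4 → f = 0.02128 (Swamee-Jain)
Major: h_f = f(L/D)·V²/2g = 0.02128·36632·0.1561 = 121.7 m
Minor: ΣK = 6.89; h_m = ΣK·V²/2g = 1.076 m
Total H_L = 121.7 + 1.076 = 122.8 m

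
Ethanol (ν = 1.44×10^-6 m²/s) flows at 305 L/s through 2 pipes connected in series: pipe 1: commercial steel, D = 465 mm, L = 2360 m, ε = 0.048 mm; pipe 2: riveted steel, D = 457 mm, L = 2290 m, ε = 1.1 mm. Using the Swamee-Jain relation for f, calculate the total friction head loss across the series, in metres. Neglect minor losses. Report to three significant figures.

Pipe 1: V = 1.796 m/s, Re = 5.80×10^5, ε/D = 1.03×10^-4, f = 0.01427, h_1 = f(L/D)V²/2g = 11.91 m
Pipe 2: V = 1.859 m/s, Re = 5.90×10^5, ε/D = 0.00241, f = 0.02499, h_2 = f(L/D)V²/2g = 22.07 m
Series → Q common, losses add: H = Σh = 33.97 m

H ≈ 34.0 m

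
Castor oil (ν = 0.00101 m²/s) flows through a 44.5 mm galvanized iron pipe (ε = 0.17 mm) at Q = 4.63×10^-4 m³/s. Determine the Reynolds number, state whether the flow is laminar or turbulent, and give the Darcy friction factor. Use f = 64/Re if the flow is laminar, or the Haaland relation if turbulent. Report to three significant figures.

V = 4Q/(πD²) = 0.2977 m/s
Re = VD/ν = 0.2977·0.0445/0.00101 = 13.1
Re < 2300 → laminar → f = 64/Re = 4.879

Re ≈ 13.1; laminar; f = 64/Re ≈ 4.88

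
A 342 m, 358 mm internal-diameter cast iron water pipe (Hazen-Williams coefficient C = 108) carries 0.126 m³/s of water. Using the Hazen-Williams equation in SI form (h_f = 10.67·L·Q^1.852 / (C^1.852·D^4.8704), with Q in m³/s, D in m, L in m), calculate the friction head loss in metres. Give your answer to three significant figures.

h_f = 10.67·342·0.126^1.852 / (108^1.852·0.358^4.8704) = 2.009 m

h_f ≈ 2.01 m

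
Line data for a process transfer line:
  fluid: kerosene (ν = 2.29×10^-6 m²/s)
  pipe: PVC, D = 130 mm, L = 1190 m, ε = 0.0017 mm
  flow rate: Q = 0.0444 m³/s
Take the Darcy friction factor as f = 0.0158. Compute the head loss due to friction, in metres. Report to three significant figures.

V = 4Q/(πD²) = 4·0.0444/(π·0.130²) = 3.345 m/s
h_f = f(L/D)V²/(2g) = 0.01580·(1190/0.130)·3.345²/(2·9.81) = 82.48 m

h_f ≈ 82.5 m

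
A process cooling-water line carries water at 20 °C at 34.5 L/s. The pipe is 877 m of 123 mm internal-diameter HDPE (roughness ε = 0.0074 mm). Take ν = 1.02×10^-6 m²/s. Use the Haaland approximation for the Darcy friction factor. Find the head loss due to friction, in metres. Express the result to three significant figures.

V = 4Q/(πD²) = 4·0.0345/(π·0.123²) = 2.903 m/s
Re = VD/ν = 2.903·0.123/1.02×10^-6 = 3.50×10^5 → turbulent
ε/D = 0.0074/123 = 6.02×10^-5
Haaland: f = 0.01452
h_f = f(L/D)V²/(2g) = 0.01452·(877/0.123)·2.903²/(2·9.81) = 44.49 m

h_f ≈ 44.5 m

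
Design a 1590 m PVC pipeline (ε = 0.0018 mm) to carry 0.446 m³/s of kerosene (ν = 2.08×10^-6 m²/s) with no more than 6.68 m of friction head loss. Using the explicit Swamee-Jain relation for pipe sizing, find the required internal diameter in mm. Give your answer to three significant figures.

D ≈ 561 mm

Swamee-Jain (Type III): D = 0.66·[ε^1.25·(LQ²/(gh_f))^4.75 + ν·Q^9.4·(L/(gh_f))^5.2]^0.04
LQ²/(gh_f) = 4.826; L/(gh_f) = 24.26
Term 1 = ε^1.25·(…)^4.75 = 1.16×10^-4; Term 2 = ν·Q^9.4·(…)^5.2 = 0.0167
D = 0.66·(1.16×10^-4 + 0.0167)^0.04 = 0.5605 m = 561 mm
Check: V = 1.81 m/s, Re = 4.87×10^5, f = 0.01320, h_f = 6.24 m ≈ 6.68 m ✓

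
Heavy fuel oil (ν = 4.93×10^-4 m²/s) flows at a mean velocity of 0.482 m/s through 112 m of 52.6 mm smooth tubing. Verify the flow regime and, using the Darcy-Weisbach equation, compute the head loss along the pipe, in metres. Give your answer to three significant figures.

Re = VD/ν = 0.482·0.05260/4.93×10^-4 = 51.4 → laminar (Re < 2300)
f = 64/Re = 1.244
h_f = f(L/D)V²/(2g) = 1.244·(112/0.05260)·0.482²/(2·9.81) = 31.38 m

h_f ≈ 31.4 m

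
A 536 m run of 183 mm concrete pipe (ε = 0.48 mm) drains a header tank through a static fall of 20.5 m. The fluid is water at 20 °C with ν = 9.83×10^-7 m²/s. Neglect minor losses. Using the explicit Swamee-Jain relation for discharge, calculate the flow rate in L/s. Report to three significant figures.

Q ≈ 61.0 L/s

Swamee-Jain (Type II): Q = -0.965·√(gD⁵h_f/L)·ln[ε/(3.7D) + √(3.17ν²L/(gD³h_f))]
√(gD⁵h_f/L) = √(9.81·0.183⁵·20.5/536) = 0.008775
ε/(3.7D) = 7.09×10^-4; √(3.17ν²L/(gD³h_f)) = 3.65×10^-5
Q = -0.965·0.008775·ln(7.454×10^-4) = 0.06098 m³/s
Check: V = 2.32 m/s, Re = 4.32×10^5, f = 0.02567, h_f = 20.6 m ≈ 20.5 m ✓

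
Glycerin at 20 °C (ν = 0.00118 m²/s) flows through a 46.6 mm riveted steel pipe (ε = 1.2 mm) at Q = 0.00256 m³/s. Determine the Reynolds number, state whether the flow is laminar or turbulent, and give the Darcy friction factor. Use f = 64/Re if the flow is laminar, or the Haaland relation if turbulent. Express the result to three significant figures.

Re ≈ 59.3; laminar; f = 64/Re ≈ 1.08

V = 4Q/(πD²) = 1.501 m/s
Re = VD/ν = 1.501·0.0466/0.00118 = 59.3
Re < 2300 → laminar → f = 64/Re = 1.080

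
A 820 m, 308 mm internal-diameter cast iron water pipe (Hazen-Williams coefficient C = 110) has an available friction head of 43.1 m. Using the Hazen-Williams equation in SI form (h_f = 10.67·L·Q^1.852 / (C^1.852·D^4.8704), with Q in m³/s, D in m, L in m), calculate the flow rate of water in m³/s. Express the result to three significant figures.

Q ≈ 0.282 m³/s

Rearranging: Q = [h_f·C^1.852·D^4.8704 / (10.67·L)]^(1/1.852)
Q = [43.1·110^1.852·0.308^4.8704 / (10.67·820)]^0.540 = 0.2821 m³/s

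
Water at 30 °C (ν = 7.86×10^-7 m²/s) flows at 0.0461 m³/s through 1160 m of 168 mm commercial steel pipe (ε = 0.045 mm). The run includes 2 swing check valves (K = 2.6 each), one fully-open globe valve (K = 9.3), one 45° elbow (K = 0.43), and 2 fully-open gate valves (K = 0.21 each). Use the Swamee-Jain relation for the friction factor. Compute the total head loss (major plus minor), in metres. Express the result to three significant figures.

H_L ≈ 28.1 m

V = 4Q/(πD²) = 2.080 m/s; V²/2g = 0.2204 m
Re = 4.45×10^5, ε/D = 2.68×10^-4 → f = 0.01626 (Swamee-Jain)
Major: h_f = f(L/D)·V²/2g = 0.01626·6905·0.2204 = 24.74 m
Minor: ΣK = 15.4; h_m = ΣK·V²/2g = 3.384 m
Total H_L = 24.74 + 3.384 = 28.13 m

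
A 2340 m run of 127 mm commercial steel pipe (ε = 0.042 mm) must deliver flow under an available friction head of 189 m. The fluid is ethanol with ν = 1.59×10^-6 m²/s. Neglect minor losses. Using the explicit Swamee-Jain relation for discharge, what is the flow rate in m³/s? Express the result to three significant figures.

Q ≈ 0.0432 m³/s

Swamee-Jain (Type II): Q = -0.965·√(gD⁵h_f/L)·ln[ε/(3.7D) + √(3.17ν²L/(gD³h_f))]
√(gD⁵h_f/L) = √(9.81·0.127⁵·189/2340) = 0.005116
ε/(3.7D) = 8.94×10^-5; √(3.17ν²L/(gD³h_f)) = 7.03×10^-5
Q = -0.965·0.005116·ln(1.596×10^-4) = 0.04316 m³/s
Check: V = 3.41 m/s, Re = 2.72×10^5, f = 0.01743, h_f = 190 m ≈ 189 m ✓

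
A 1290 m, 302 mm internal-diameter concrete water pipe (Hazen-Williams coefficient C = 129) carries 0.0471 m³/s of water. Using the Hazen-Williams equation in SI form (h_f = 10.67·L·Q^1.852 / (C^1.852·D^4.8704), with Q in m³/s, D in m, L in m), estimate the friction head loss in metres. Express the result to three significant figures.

h_f ≈ 2.02 m

h_f = 10.67·1290·0.0471^1.852 / (129^1.852·0.302^4.8704) = 2.018 m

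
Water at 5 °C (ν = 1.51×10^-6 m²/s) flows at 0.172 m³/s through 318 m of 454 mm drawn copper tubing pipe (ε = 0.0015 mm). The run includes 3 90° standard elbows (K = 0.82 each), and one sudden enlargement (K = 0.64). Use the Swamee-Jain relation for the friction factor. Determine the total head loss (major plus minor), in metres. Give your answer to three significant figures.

V = 4Q/(πD²) = 1.062 m/s; V²/2g = 0.05754 m
Re = 3.19×10^5, ε/D = 3.30×10^-6 → f = 0.01425 (Swamee-Jain)
Major: h_f = f(L/D)·V²/2g = 0.01425·700.4·0.05754 = 0.5742 m
Minor: ΣK = 3.10; h_m = ΣK·V²/2g = 0.1784 m
Total H_L = 0.5742 + 0.1784 = 0.7525 m

H_L ≈ 0.753 m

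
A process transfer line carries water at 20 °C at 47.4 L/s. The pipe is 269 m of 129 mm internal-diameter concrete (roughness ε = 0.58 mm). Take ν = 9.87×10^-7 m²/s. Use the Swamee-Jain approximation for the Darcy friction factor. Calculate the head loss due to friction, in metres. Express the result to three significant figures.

V = 4Q/(πD²) = 4·0.0474/(π·0.129²) = 3.627 m/s
Re = VD/ν = 3.627·0.129/9.87×10^-7 = 4.74×10^5 → turbulent
ε/D = 0.58/129 = 0.00450
Swamee-Jain: f = 0.02973
h_f = f(L/D)V²/(2g) = 0.02973·(269/0.129)·3.627²/(2·9.81) = 41.56 m

h_f ≈ 41.6 m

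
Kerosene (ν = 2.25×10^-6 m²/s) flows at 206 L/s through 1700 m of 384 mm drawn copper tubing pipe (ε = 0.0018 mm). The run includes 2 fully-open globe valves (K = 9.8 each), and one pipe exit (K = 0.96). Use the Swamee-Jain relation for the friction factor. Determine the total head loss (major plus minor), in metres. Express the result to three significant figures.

H_L ≈ 13.6 m

V = 4Q/(πD²) = 1.779 m/s; V²/2g = 0.1613 m
Re = 3.04×10^5, ε/D = 4.69×10^-6 → f = 0.01440 (Swamee-Jain)
Major: h_f = f(L/D)·V²/2g = 0.01440·4427·0.1613 = 10.28 m
Minor: ΣK = 20.6; h_m = ΣK·V²/2g = 3.316 m
Total H_L = 10.28 + 3.316 = 13.59 m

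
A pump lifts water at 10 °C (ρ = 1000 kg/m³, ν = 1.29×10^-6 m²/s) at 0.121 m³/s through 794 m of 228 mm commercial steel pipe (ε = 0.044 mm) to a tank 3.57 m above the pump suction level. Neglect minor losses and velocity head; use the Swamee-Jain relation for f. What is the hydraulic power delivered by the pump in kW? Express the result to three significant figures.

V = 4Q/(πD²) = 2.964 m/s; Re = 5.24×10^5; ε/D = 1.93×10^-4; f = 0.01538
h_f = f(L/D)V²/2g = 23.98 m
Total head H = z + h_f = 3.57 + 23.98 = 27.55 m
P_hyd = ρgQH = 1000·9.81·0.121·27.55 = 32.70 kW

P_hyd ≈ 32.7 kW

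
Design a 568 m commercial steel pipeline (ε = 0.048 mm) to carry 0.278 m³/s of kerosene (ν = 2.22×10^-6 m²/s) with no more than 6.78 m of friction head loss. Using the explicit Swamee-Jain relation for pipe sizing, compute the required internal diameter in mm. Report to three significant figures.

Swamee-Jain (Type III): D = 0.66·[ε^1.25·(LQ²/(gh_f))^4.75 + ν·Q^9.4·(L/(gh_f))^5.2]^0.04
LQ²/(gh_f) = 0.6600; L/(gh_f) = 8.540
Term 1 = ε^1.25·(…)^4.75 = 5.55×10^-7; Term 2 = ν·Q^9.4·(…)^5.2 = 9.20×10^-7
D = 0.66·(5.55×10^-7 + 9.20×10^-7)^0.04 = 0.3857 m = 386 mm
Check: V = 2.38 m/s, Re = 4.13×10^5, f = 0.01506, h_f = 6.40 m ≈ 6.78 m ✓

D ≈ 386 mm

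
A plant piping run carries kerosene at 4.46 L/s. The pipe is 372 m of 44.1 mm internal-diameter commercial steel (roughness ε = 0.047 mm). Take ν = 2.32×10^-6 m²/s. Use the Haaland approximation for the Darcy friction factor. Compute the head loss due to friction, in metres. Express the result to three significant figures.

V = 4Q/(πD²) = 4·0.00446/(π·0.0441²) = 2.920 m/s
Re = VD/ν = 2.920·0.0441/2.32×10^-6 = 5.55×10^4 → turbulent
ε/D = 0.047/44.1 = 0.00107
Haaland: f = 0.02360
h_f = f(L/D)V²/(2g) = 0.02360·(372/0.0441)·2.920²/(2·9.81) = 86.50 m

h_f ≈ 86.5 m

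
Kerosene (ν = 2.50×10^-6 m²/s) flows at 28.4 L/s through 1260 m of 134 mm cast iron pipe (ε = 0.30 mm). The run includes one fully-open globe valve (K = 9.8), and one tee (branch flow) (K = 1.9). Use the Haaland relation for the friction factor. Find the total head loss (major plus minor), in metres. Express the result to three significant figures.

H_L ≈ 52.0 m

V = 4Q/(πD²) = 2.014 m/s; V²/2g = 0.2067 m
Re = 1.08×10^5, ε/D = 0.00224 → f = 0.02550 (Haaland)
Major: h_f = f(L/D)·V²/2g = 0.02550·9403·0.2067 = 49.56 m
Minor: ΣK = 11.7; h_m = ΣK·V²/2g = 2.418 m
Total H_L = 49.56 + 2.418 = 51.97 m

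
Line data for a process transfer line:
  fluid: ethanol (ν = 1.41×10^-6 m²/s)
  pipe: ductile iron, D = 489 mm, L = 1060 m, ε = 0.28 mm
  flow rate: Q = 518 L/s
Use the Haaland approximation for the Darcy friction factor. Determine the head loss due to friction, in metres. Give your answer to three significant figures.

h_f ≈ 14.9 m

V = 4Q/(πD²) = 4·0.518/(π·0.489²) = 2.758 m/s
Re = VD/ν = 2.758·0.489/1.41×10^-6 = 9.57×10^5 → turbulent
ε/D = 0.28/489 = 5.73×10^-4
Haaland: f = 0.01767
h_f = f(L/D)V²/(2g) = 0.01767·(1060/0.489)·2.758²/(2·9.81) = 14.85 m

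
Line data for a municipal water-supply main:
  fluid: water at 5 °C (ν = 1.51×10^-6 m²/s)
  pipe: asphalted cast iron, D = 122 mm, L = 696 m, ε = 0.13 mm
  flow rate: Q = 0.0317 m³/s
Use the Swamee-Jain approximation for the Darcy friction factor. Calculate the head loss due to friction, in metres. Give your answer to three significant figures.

h_f ≈ 45.6 m

V = 4Q/(πD²) = 4·0.0317/(π·0.122²) = 2.712 m/s
Re = VD/ν = 2.712·0.122/1.51×10^-6 = 2.19×10^5 → turbulent
ε/D = 0.13/122 = 0.00107
Swamee-Jain: f = 0.02134
h_f = f(L/D)V²/(2g) = 0.02134·(696/0.122)·2.712²/(2·9.81) = 45.62 m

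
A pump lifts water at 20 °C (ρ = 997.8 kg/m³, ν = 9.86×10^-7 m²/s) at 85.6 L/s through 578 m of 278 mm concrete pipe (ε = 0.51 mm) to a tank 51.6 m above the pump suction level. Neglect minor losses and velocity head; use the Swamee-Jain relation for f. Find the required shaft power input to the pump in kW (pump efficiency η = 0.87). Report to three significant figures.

P_shaft ≈ 54.5 kW

V = 4Q/(πD²) = 1.410 m/s; Re = 3.98×10^5; ε/D = 0.00183; f = 0.02351
h_f = f(L/D)V²/2g = 4.955 m
Total head H = z + h_f = 51.6 + 4.955 = 56.55 m
P_hyd = ρgQH = 997.8·9.81·0.0856·56.55 = 47.39 kW
P_shaft = P_hyd/η = 47.39/0.87 = 54.47 kW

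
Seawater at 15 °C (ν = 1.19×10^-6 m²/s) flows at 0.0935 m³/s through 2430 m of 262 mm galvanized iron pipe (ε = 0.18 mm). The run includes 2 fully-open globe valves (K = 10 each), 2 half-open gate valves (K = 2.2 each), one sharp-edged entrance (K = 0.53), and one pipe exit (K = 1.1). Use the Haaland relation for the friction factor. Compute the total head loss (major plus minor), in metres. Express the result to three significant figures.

V = 4Q/(πD²) = 1.734 m/s; V²/2g = 0.1533 m
Re = 3.82×10^5, ε/D = 6.87×10^-4 → f = 0.01887 (Haaland)
Major: h_f = f(L/D)·V²/2g = 0.01887·9275·0.1533 = 26.83 m
Minor: ΣK = 26.0; h_m = ΣK·V²/2g = 3.990 m
Total H_L = 26.83 + 3.990 = 30.82 m

H_L ≈ 30.8 m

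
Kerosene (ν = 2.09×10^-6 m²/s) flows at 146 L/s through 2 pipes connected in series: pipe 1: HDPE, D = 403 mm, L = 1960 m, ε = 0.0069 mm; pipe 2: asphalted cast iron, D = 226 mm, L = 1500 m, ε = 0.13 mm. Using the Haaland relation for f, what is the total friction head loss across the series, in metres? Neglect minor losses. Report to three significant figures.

H ≈ 86.7 m

Pipe 1: V = 1.145 m/s, Re = 2.21×10^5, ε/D = 1.71×10^-5, f = 0.01532, h_1 = f(L/D)V²/2g = 4.975 m
Pipe 2: V = 3.640 m/s, Re = 3.94×10^5, ε/D = 5.75×10^-4, f = 0.01823, h_2 = f(L/D)V²/2g = 81.69 m
Series → Q common, losses add: H = Σh = 86.66 m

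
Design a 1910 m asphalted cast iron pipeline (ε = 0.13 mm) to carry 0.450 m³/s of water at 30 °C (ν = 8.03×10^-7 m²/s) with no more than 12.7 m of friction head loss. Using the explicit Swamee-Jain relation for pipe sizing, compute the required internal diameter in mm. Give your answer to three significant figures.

D ≈ 527 mm

Swamee-Jain (Type III): D = 0.66·[ε^1.25·(LQ²/(gh_f))^4.75 + ν·Q^9.4·(L/(gh_f))^5.2]^0.04
LQ²/(gh_f) = 3.104; L/(gh_f) = 15.33
Term 1 = ε^1.25·(…)^4.75 = 0.00302; Term 2 = ν·Q^9.4·(…)^5.2 = 6.45×10^-4
D = 0.66·(0.00302 + 6.45×10^-4)^0.04 = 0.5273 m = 527 mm
Check: V = 2.06 m/s, Re = 1.35×10^6, f = 0.01505, h_f = 11.8 m ≈ 12.7 m ✓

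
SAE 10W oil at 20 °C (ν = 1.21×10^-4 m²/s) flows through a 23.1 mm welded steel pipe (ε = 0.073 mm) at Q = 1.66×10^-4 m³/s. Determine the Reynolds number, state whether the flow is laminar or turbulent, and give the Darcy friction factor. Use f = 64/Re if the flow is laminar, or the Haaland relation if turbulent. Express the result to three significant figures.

Re ≈ 75.6; laminar; f = 64/Re ≈ 0.846

V = 4Q/(πD²) = 0.3961 m/s
Re = VD/ν = 0.3961·0.0231/1.21×10^-4 = 75.6
Re < 2300 → laminar → f = 64/Re = 0.8464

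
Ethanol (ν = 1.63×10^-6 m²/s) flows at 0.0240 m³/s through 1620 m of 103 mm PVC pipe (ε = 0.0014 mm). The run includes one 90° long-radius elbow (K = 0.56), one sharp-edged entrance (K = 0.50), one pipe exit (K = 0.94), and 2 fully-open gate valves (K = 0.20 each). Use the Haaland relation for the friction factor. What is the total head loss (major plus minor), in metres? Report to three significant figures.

H_L ≈ 107 m

V = 4Q/(πD²) = 2.880 m/s; V²/2g = 0.4229 m
Re = 1.82×10^5, ε/D = 1.36×10^-5 → f = 0.01586 (Haaland)
Major: h_f = f(L/D)·V²/2g = 0.01586·15728·0.4229 = 105.5 m
Minor: ΣK = 2.40; h_m = ΣK·V²/2g = 1.015 m
Total H_L = 105.5 + 1.015 = 106.5 m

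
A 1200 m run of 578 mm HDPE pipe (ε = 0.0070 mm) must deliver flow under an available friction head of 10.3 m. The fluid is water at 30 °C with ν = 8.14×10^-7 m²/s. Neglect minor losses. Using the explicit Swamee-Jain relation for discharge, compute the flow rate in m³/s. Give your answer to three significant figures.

Swamee-Jain (Type II): Q = -0.965·√(gD⁵h_f/L)·ln[ε/(3.7D) + √(3.17ν²L/(gD³h_f))]
√(gD⁵h_f/L) = √(9.81·0.578⁵·10.3/1200) = 0.07370
ε/(3.7D) = 3.27×10^-6; √(3.17ν²L/(gD³h_f)) = 1.14×10^-5
Q = -0.965·0.07370·ln(1.464×10^-5) = 0.7917 m³/s
Check: V = 3.02 m/s, Re = 2.14×10^6, f = 0.01072, h_f = 10.3 m ≈ 10.3 m ✓

Q ≈ 0.792 m³/s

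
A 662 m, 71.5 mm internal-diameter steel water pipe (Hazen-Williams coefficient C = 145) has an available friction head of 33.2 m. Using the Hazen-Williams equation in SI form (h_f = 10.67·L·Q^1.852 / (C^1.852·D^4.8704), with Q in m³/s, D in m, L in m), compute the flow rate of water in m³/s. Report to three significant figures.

Rearranging: Q = [h_f·C^1.852·D^4.8704 / (10.67·L)]^(1/1.852)
Q = [33.2·145^1.852·0.0715^4.8704 / (10.67·662)]^0.540 = 0.007789 m³/s

Q ≈ 0.00779 m³/s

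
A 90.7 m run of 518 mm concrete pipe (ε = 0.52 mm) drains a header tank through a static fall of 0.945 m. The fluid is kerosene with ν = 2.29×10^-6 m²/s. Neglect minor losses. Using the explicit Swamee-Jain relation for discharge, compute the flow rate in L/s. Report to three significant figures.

Swamee-Jain (Type II): Q = -0.965·√(gD⁵h_f/L)·ln[ε/(3.7D) + √(3.17ν²L/(gD³h_f))]
√(gD⁵h_f/L) = √(9.81·0.518⁵·0.945/90.7) = 0.06174
ε/(3.7D) = 2.71×10^-4; √(3.17ν²L/(gD³h_f)) = 3.42×10^-5
Q = -0.965·0.06174·ln(3.055×10^-4) = 0.4822 m³/s
Check: V = 2.29 m/s, Re = 5.18×10^5, f = 0.02035, h_f = 0.951 m ≈ 0.945 m ✓

Q ≈ 482 L/s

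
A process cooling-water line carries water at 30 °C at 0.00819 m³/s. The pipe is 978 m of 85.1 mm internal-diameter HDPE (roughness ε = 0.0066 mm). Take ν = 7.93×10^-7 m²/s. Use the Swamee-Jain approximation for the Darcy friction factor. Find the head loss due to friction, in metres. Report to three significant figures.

h_f ≈ 20.6 m

V = 4Q/(πD²) = 4·0.00819/(π·0.0851²) = 1.440 m/s
Re = VD/ν = 1.440·0.0851/7.93×10^-7 = 1.55×10^5 → turbulent
ε/D = 0.0066/85.1 = 7.76×10^-5
Swamee-Jain: f = 0.01693
h_f = f(L/D)V²/(2g) = 0.01693·(978/0.0851)·1.440²/(2·9.81) = 20.56 m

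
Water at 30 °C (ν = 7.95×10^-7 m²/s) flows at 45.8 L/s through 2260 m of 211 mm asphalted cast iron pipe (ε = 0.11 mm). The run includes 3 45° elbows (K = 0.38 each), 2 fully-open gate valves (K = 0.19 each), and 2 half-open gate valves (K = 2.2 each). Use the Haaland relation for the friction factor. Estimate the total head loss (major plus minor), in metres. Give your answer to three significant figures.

H_L ≈ 17.4 m

V = 4Q/(πD²) = 1.310 m/s; V²/2g = 0.08744 m
Re = 3.48×10^5, ε/D = 5.21×10^-4 → f = 0.01804 (Haaland)
Major: h_f = f(L/D)·V²/2g = 0.01804·10711·0.08744 = 16.89 m
Minor: ΣK = 5.92; h_m = ΣK·V²/2g = 0.5177 m
Total H_L = 16.89 + 0.5177 = 17.41 m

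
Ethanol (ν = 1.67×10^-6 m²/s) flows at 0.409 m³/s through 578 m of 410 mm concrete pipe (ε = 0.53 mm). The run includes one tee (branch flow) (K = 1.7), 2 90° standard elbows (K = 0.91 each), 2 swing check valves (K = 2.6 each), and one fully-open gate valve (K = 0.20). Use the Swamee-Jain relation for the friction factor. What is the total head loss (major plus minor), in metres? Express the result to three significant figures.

V = 4Q/(πD²) = 3.098 m/s; V²/2g = 0.4891 m
Re = 7.61×10^5, ε/D = 0.00129 → f = 0.02135 (Swamee-Jain)
Major: h_f = f(L/D)·V²/2g = 0.02135·1410·0.4891 = 14.72 m
Minor: ΣK = 8.92; h_m = ΣK·V²/2g = 4.363 m
Total H_L = 14.72 + 4.363 = 19.09 m

H_L ≈ 19.1 m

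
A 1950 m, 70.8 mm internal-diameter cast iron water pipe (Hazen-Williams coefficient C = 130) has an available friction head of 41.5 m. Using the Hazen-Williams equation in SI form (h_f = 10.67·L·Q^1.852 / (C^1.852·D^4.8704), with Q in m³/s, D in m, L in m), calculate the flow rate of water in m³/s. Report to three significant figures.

Q ≈ 0.00428 m³/s

Rearranging: Q = [h_f·C^1.852·D^4.8704 / (10.67·L)]^(1/1.852)
Q = [41.5·130^1.852·0.0708^4.8704 / (10.67·1950)]^0.540 = 0.004283 m³/s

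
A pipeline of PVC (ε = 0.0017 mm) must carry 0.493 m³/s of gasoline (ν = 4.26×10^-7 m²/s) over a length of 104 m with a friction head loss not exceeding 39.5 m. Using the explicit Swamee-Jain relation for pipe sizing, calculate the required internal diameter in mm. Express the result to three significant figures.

Swamee-Jain (Type III): D = 0.66·[ε^1.25·(LQ²/(gh_f))^4.75 + ν·Q^9.4·(L/(gh_f))^5.2]^0.04
LQ²/(gh_f) = 0.06523; L/(gh_f) = 0.2684
Term 1 = ε^1.25·(…)^4.75 = 1.43×10^-13; Term 2 = ν·Q^9.4·(…)^5.2 = 5.91×10^-13
D = 0.66·(1.43×10^-13 + 5.91×10^-13)^0.04 = 0.2159 m = 216 mm
Check: V = 13.5 m/s, Re = 6.83×10^6, f = 0.009215, h_f = 41.1 m ≈ 39.5 m ✓

D ≈ 216 mm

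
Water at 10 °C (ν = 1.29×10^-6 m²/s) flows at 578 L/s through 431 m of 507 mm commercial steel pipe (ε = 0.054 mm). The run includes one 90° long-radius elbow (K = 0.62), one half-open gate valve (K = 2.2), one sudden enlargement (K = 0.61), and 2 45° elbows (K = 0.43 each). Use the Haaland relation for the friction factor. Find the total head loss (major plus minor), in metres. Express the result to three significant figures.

V = 4Q/(πD²) = 2.863 m/s; V²/2g = 0.4178 m
Re = 1.13×10^6, ε/D = 1.07×10^-4 → f = 0.01330 (Haaland)
Major: h_f = f(L/D)·V²/2g = 0.01330·850.1·0.4178 = 4.724 m
Minor: ΣK = 4.29; h_m = ΣK·V²/2g = 1.792 m
Total H_L = 4.724 + 1.792 = 6.517 m

H_L ≈ 6.52 m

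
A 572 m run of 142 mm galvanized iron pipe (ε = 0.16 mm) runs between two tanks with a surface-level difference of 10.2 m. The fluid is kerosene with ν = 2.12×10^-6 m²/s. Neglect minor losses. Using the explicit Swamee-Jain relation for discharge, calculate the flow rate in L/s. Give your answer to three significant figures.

Q ≈ 23.5 L/s

Swamee-Jain (Type II): Q = -0.965·√(gD⁵h_f/L)·ln[ε/(3.7D) + √(3.17ν²L/(gD³h_f))]
√(gD⁵h_f/L) = √(9.81·0.142⁵·10.2/572) = 0.003178
ε/(3.7D) = 3.05×10^-4; √(3.17ν²L/(gD³h_f)) = 1.69×10^-4
Q = -0.965·0.003178·ln(4.732×10^-4) = 0.02348 m³/s
Check: V = 1.48 m/s, Re = 9.93×10^4, f = 0.02279, h_f = 10.3 m ≈ 10.2 m ✓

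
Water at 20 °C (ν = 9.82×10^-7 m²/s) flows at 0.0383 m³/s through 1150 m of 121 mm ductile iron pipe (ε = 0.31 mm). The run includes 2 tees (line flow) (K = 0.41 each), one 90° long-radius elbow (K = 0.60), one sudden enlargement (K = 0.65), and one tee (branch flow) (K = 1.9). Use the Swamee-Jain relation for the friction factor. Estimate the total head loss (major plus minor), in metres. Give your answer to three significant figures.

V = 4Q/(πD²) = 3.331 m/s; V²/2g = 0.5654 m
Re = 4.10×10^5, ε/D = 0.00256 → f = 0.02554 (Swamee-Jain)
Major: h_f = f(L/D)·V²/2g = 0.02554·9504·0.5654 = 137.2 m
Minor: ΣK = 3.97; h_m = ΣK·V²/2g = 2.245 m
Total H_L = 137.2 + 2.245 = 139.5 m

H_L ≈ 139 m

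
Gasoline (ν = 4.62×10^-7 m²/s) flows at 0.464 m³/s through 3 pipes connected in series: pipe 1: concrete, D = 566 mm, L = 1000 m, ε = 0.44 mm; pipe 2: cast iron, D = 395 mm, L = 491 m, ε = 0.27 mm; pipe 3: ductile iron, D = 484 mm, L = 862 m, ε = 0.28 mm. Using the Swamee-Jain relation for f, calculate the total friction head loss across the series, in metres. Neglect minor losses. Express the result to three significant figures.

Pipe 1: V = 1.844 m/s, Re = 2.26×10^6, ε/D = 7.77×10^-4, f = 0.01871, h_1 = f(L/D)V²/2g = 5.730 m
Pipe 2: V = 3.786 m/s, Re = 3.24×10^6, ε/D = 6.84×10^-4, f = 0.01811, h_2 = f(L/D)V²/2g = 16.45 m
Pipe 3: V = 2.522 m/s, Re = 2.64×10^6, ε/D = 5.79×10^-4, f = 0.01749, h_3 = f(L/D)V²/2g = 10.10 m
Series → Q common, losses add: H = Σh = 32.28 m

H ≈ 32.3 m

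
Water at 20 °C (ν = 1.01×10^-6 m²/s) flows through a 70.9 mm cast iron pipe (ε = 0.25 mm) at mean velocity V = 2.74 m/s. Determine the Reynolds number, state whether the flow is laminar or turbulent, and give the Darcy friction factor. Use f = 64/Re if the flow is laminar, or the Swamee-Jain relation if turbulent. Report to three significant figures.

Re ≈ 1.92×10^5; turbulent; f ≈ 0.0282

Re = VD/ν = 2.740·0.0709/1.01×10^-6 = 1.92×10^5
Re > 4000 → turbulent; ε/D = 0.00353
Swamee-Jain: f = 0.02820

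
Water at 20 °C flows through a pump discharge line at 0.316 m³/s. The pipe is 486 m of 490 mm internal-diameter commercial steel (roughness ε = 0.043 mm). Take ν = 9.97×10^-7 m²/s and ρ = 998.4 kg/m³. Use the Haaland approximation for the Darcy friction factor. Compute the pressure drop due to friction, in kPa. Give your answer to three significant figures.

Δp ≈ 18.6 kPa

V = 4Q/(πD²) = 4·0.316/(π·0.490²) = 1.676 m/s
Re = VD/ν = 1.676·0.490/9.97×10^-7 = 8.24×10^5 → turbulent
ε/D = 0.043/490 = 8.78×10^-5
Haaland: f = 0.01338
h_f = f(L/D)V²/(2g) = 0.01338·(486/0.490)·1.676²/(2·9.81) = 1.899 m
Δp = ρg·h_f = 998.4·9.81·1.899 = 18.60 kPa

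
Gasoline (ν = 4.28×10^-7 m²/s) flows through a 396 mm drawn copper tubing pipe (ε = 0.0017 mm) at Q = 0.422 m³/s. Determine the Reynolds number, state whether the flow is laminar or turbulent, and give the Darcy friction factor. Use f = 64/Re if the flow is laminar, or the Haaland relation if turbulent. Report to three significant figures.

V = 4Q/(πD²) = 3.426 m/s
Re = VD/ν = 3.426·0.396/4.28×10^-7 = 3.17×10^6
Re > 4000 → turbulent; ε/D = 4.29×10^-6
Haaland: f = 0.009794

Re ≈ 3.17×10^6; turbulent; f ≈ 0.00979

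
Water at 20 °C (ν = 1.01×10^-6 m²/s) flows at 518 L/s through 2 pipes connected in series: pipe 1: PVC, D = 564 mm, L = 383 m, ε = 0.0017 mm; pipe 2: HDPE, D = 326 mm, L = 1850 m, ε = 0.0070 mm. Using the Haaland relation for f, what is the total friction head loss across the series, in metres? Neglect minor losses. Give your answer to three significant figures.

Pipe 1: V = 2.073 m/s, Re = 1.16×10^6, ε/D = 3.01×10^-6, f = 0.01136, h_1 = f(L/D)V²/2g = 1.690 m
Pipe 2: V = 6.206 m/s, Re = 2.00×10^6, ε/D = 2.15×10^-5, f = 0.01098, h_2 = f(L/D)V²/2g = 122.3 m
Series → Q common, losses add: H = Σh = 124.0 m

H ≈ 124 m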